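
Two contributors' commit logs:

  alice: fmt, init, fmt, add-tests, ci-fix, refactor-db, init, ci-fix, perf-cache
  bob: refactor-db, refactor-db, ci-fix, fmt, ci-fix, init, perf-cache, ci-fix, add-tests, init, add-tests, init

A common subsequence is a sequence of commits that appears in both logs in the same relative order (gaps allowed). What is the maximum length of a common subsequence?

Pick fmt (alice #1, bob #4), then init (alice #2, bob #10), then add-tests (alice #4, bob #11), then init (alice #7, bob #12); all 4 commits appear in both, in order, and the DP table's final entry dp[9][12] is also 4, so no common subsequence is longer.

4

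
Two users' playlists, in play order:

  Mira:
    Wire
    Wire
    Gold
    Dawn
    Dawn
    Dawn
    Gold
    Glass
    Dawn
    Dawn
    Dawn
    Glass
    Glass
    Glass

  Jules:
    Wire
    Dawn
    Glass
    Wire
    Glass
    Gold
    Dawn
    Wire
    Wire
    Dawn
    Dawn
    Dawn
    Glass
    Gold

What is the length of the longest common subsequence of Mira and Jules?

8

Taking Wire [1,1], then Wire [2,4], then Gold [3,6], then Dawn [4,7], then Dawn [9,10], then Dawn [10,11], then Dawn [11,12], then Glass [12,13] gives a common subsequence of length 8. The LCS DP gives dp[14][14] = 8, so this is optimal.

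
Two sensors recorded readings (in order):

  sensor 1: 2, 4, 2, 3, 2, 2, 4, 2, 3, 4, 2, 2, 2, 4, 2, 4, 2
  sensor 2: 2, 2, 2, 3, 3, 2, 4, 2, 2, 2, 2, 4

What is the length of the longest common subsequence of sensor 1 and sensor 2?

10

One common subsequence of length 10: 2 at sensor 1[1]=sensor 2[2], then 2 at sensor 1[3]=sensor 2[3], then 3 at sensor 1[4]=sensor 2[5], then 2 at sensor 1[8]=sensor 2[6], then 4 at sensor 1[10]=sensor 2[7], then 2 at sensor 1[11]=sensor 2[8], then 2 at sensor 1[12]=sensor 2[9], then 2 at sensor 1[13]=sensor 2[10], then 2 at sensor 1[15]=sensor 2[11], then 4 at sensor 1[16]=sensor 2[12]. The LCS DP gives dp[17][12] = 10, so this is optimal.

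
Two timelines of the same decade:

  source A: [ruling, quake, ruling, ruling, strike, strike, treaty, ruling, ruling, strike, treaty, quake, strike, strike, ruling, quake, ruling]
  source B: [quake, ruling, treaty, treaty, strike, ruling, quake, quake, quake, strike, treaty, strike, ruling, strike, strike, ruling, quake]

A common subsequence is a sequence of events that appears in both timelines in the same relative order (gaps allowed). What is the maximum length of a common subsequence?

10

Taking quake [2,1], then ruling [3,2], then ruling [4,6], then strike [5,10], then strike [6,12], then ruling [9,13], then strike [13,14], then strike [14,15], then ruling [15,16], then quake [16,17] gives a common subsequence of length 10. The LCS DP gives dp[17][17] = 10, so this is optimal.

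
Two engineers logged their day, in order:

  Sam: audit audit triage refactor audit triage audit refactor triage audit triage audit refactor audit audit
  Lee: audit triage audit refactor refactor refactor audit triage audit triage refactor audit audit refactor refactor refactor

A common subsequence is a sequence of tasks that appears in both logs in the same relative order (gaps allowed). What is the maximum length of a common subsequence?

Pick audit at Sam[1]=Lee[1] → audit at Sam[2]=Lee[3] → refactor at Sam[4]=Lee[6] → audit at Sam[5]=Lee[7] → triage at Sam[6]=Lee[8] → audit at Sam[7]=Lee[9] → refactor at Sam[8]=Lee[11] → audit at Sam[10]=Lee[12] → audit at Sam[12]=Lee[13] → refactor at Sam[13]=Lee[16]; all 10 tasks appear in both, in order. Since dp[15][16] = 10, nothing longer is possible.

10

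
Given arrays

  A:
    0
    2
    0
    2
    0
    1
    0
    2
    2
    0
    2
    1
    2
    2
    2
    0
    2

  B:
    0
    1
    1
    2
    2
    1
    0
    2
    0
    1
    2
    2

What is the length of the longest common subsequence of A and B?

One common subsequence of length 10: 0 (A #1, B #1) → 2 (A #2, B #4) → 2 (A #4, B #5) → 1 (A #6, B #6) → 0 (A #7, B #7) → 2 (A #9, B #8) → 0 (A #10, B #9) → 1 (A #12, B #10) → 2 (A #15, B #11) → 2 (A #17, B #12), and the DP table's final entry dp[17][12] is also 10, so no common subsequence is longer.

10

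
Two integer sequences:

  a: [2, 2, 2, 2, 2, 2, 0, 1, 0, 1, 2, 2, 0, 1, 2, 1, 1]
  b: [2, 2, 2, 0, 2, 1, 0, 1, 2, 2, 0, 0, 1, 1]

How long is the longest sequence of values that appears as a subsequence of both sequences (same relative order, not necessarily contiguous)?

Taking 2 [1,1], then 2 [2,2], then 2 [3,3], then 2 [6,5], then 1 [8,6], then 0 [9,7], then 1 [10,8], then 2 [11,9], then 2 [12,10], then 0 [13,12], then 1 [16,13], then 1 [17,14] gives a common subsequence of length 12, and the DP table's final entry dp[17][14] is also 12, so no common subsequence is longer.

12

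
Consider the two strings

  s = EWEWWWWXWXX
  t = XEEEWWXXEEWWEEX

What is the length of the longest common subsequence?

One common subsequence of length 7: E [1,3], E [3,4], W [4,5], W [5,6], W [6,11], W [7,12], X [11,15]. dp[11][15] = 7 confirms this is the maximum.

7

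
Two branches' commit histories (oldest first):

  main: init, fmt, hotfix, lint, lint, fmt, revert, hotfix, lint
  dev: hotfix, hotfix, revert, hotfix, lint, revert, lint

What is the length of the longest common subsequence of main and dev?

Match hotfix at main[3]=dev[4] → lint at main[5]=dev[5] → revert at main[7]=dev[6] → lint at main[9]=dev[7] — 4 commits in the same relative order in both. Since dp[9][7] = 4, nothing longer is possible.

4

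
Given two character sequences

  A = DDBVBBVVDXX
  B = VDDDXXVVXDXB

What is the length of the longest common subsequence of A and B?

6

Pick D [1,3]; then D [2,4]; then V [4,7]; then V [7,8]; then D [9,10]; then X [10,11]; all 6 characters appear in both, in order. dp[11][12] = 6 confirms this is the maximum.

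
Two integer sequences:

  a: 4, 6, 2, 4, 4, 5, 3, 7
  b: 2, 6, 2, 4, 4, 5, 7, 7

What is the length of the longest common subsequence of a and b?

Match 6 (a #2, b #2); then 2 (a #3, b #3); then 4 (a #4, b #4); then 4 (a #5, b #5); then 5 (a #6, b #6); then 7 (a #8, b #8) — 6 values in the same relative order in both, and the DP table's final entry dp[8][8] is also 6, so no common subsequence is longer.

6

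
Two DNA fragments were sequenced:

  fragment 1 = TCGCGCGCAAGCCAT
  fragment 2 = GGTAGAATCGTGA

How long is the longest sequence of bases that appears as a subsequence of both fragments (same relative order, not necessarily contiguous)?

One common subsequence of length 7: G [3,1]; then G [5,2]; then G [7,5]; then A [9,6]; then A [10,7]; then G [11,12]; then A [14,13]. Since dp[15][13] = 7, nothing longer is possible.

7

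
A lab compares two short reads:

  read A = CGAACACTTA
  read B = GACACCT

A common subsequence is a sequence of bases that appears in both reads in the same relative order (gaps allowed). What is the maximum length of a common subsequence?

One common subsequence of length 6: G at read A[2]=read B[1] → A at read A[3]=read B[2] → A at read A[4]=read B[4] → C at read A[5]=read B[5] → C at read A[7]=read B[6] → T at read A[9]=read B[7]. dp[10][7] = 6 confirms this is the maximum.

6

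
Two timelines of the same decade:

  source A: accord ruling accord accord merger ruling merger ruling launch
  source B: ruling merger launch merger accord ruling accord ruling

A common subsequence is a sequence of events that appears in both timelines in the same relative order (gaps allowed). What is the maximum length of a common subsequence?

4

Pick accord at source A[1]=source B[5]; then ruling at source A[2]=source B[6]; then accord at source A[4]=source B[7]; then ruling at source A[8]=source B[8]; all 4 events appear in both, in order, and the DP table's final entry dp[9][8] is also 4, so no common subsequence is longer.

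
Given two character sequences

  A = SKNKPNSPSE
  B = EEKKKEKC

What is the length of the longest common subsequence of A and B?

3

Let dp[i][j] be the LCS length of the first i characters of A and the first j characters of B. dp[i][j] = dp[i-1][j-1]+1 when the i-th and j-th characters match, else max(dp[i-1][j], dp[i][j-1]).
    ·  E  E  K  K  K  E  K  C
 ·  0  0  0  0  0  0  0  0  0
 S  0  0  0  0  0  0  0  0  0
 K  0  0  0  1  1  1  1  1  1
 N  0  0  0  1  1  1  1  1  1
 K  0  0  0  1  2  2  2  2  2
 P  0  0  0  1  2  2  2  2  2
 N  0  0  0  1  2  2  2  2  2
 S  0  0  0  1  2  2  2  2  2
 P  0  0  0  1  2  2  2  2  2
 S  0  0  0  1  2  2  2  2  2
 E  0  1  1  1  2  2  3  3  3
dp[10][8] = 3. One LCS (by backtracking along matches): KKE.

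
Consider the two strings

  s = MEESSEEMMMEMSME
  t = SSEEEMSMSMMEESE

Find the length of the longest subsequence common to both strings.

Pick S at s[4]=t[1]; then S at s[5]=t[2]; then E at s[6]=t[4]; then E at s[7]=t[5]; then M at s[8]=t[8]; then M at s[9]=t[10]; then M at s[10]=t[11]; then E at s[11]=t[13]; then S at s[13]=t[14]; then E at s[15]=t[15]; all 10 characters appear in both, in order. dp[15][15] = 10 confirms this is the maximum.

10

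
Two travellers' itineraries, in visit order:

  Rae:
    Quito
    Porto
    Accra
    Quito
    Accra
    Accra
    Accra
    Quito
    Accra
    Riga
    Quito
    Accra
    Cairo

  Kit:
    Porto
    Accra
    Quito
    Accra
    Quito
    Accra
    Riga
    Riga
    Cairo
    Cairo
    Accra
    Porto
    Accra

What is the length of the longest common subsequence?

8

Pick Porto at Rae[2]=Kit[1]; then Accra at Rae[3]=Kit[2]; then Quito at Rae[4]=Kit[3]; then Accra at Rae[7]=Kit[4]; then Quito at Rae[8]=Kit[5]; then Accra at Rae[9]=Kit[6]; then Riga at Rae[10]=Kit[8]; then Accra at Rae[12]=Kit[13]; all 8 stops appear in both, in order. dp[13][13] = 8 confirms this is the maximum.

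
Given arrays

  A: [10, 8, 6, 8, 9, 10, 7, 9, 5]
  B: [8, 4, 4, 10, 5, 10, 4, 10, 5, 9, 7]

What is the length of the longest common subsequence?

Let dp[i][j] be the LCS length of the first i values of A and the first j values of B. dp[i][j] = dp[i-1][j-1]+1 when the i-th and j-th values match, else max(dp[i-1][j], dp[i][j-1]).
    ·  8  4  4 10  5 10  4 10  5  9  7
 ·  0  0  0  0  0  0  0  0  0  0  0  0
10  0  0  0  0  1  1  1  1  1  1  1  1
 8  0  1  1  1  1  1  1  1  1  1  1  1
 6  0  1  1  1  1  1  1  1  1  1  1  1
 8  0  1  1  1  1  1  1  1  1  1  1  1
 9  0  1  1  1  1  1  1  1  1  1  2  2
10  0  1  1  1  2  2  2  2  2  2  2  2
 7  0  1  1  1  2  2  2  2  2  2  2  3
 9  0  1  1  1  2  2  2  2  2  2  3  3
 5  0  1  1  1  2  3  3  3  3  3  3  3
dp[9][11] = 3. One LCS (by backtracking along matches): 10, 9, 7.

3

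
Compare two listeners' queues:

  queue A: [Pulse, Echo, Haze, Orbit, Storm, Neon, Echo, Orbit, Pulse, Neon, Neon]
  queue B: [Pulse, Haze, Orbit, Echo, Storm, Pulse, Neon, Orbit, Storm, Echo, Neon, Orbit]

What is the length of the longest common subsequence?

7

One common subsequence of length 7: Pulse [1,1], then Haze [3,2], then Orbit [4,3], then Storm [5,5], then Neon [6,7], then Echo [7,10], then Orbit [8,12]. dp[11][12] = 7 confirms this is the maximum.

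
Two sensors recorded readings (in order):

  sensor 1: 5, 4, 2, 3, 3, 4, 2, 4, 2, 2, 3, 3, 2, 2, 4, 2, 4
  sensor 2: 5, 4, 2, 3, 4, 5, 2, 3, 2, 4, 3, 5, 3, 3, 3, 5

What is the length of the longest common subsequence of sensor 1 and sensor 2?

One common subsequence of length 9: 5 at sensor 1[1]=sensor 2[1] → 4 at sensor 1[2]=sensor 2[2] → 2 at sensor 1[3]=sensor 2[3] → 3 at sensor 1[4]=sensor 2[4] → 3 at sensor 1[5]=sensor 2[8] → 2 at sensor 1[7]=sensor 2[9] → 4 at sensor 1[8]=sensor 2[10] → 3 at sensor 1[11]=sensor 2[14] → 3 at sensor 1[12]=sensor 2[15]. dp[17][16] = 9 confirms this is the maximum.

9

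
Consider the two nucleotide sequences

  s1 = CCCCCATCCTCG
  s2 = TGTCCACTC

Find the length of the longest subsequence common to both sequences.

6

Let dp[i][j] be the LCS length of the first i bases of s1 and the first j bases of s2. dp[i][j] = dp[i-1][j-1]+1 when the i-th and j-th bases match, else max(dp[i-1][j], dp[i][j-1]).
    ·  T  G  T  C  C  A  C  T  C
 ·  0  0  0  0  0  0  0  0  0  0
 C  0  0  0  0  1  1  1  1  1  1
 C  0  0  0  0  1  2  2  2  2  2
 C  0  0  0  0  1  2  2  3  3  3
 C  0  0  0  0  1  2  2  3  3  4
 C  0  0  0  0  1  2  2  3  3  4
 A  0  0  0  0  1  2  3  3  3  4
 T  0  1  1  1  1  2  3  3  4  4
 C  0  1  1  1  2  2  3  4  4  5
 C  0  1  1  1  2  3  3  4  4  5
 T  0  1  1  2  2  3  3  4  5  5
 C  0  1  1  2  3  3  3  4  5  6
 G  0  1  2  2  3  3  3  4  5  6
dp[12][9] = 6. One LCS (by backtracking along matches): CCACTC.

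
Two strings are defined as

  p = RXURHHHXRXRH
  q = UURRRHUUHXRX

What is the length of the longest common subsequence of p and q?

One common subsequence of length 7: R (p #1, q #4), then R (p #4, q #5), then H (p #5, q #6), then H (p #7, q #9), then X (p #8, q #10), then R (p #9, q #11), then X (p #10, q #12), and the DP table's final entry dp[12][12] is also 7, so no common subsequence is longer.

7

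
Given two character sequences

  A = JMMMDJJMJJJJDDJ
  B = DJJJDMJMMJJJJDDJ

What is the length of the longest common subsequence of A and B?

Pick J [1,4], then M [2,6], then M [4,8], then M [8,9], then J [9,10], then J [10,11], then J [11,12], then J [12,13], then D [13,14], then D [14,15], then J [15,16]; all 11 characters appear in both, in order. dp[15][16] = 11 confirms this is the maximum.

11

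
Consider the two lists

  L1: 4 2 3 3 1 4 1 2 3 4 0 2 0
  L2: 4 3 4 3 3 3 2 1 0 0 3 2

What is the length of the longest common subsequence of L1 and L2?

Pick 4 (L1 #1, L2 #3) → 3 (L1 #3, L2 #5) → 3 (L1 #4, L2 #6) → 1 (L1 #5, L2 #8) → 3 (L1 #9, L2 #11) → 2 (L1 #12, L2 #12); all 6 values appear in both, in order, and the DP table's final entry dp[13][12] is also 6, so no common subsequence is longer.

6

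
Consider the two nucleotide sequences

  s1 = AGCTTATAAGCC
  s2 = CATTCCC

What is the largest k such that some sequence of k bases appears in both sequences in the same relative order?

Let dp[i][j] be the LCS length of the first i bases of s1 and the first j bases of s2. dp[i][j] = dp[i-1][j-1]+1 when the i-th and j-th bases match, else max(dp[i-1][j], dp[i][j-1]).
    ·  C  A  T  T  C  C  C
 ·  0  0  0  0  0  0  0  0
 A  0  0  1  1  1  1  1  1
 G  0  0  1  1  1  1  1  1
 C  0  1  1  1  1  2  2  2
 T  0  1  1  2  2  2  2  2
 T  0  1  1  2  3  3  3  3
 A  0  1  2  2  3  3  3  3
 T  0  1  2  3  3  3  3  3
 A  0  1  2  3  3  3  3  3
 A  0  1  2  3  3  3  3  3
 G  0  1  2  3  3  3  3  3
 C  0  1  2  3  3  4  4  4
 C  0  1  2  3  3  4  5  5
dp[12][7] = 5. One LCS (by backtracking along matches): ATTCC.

5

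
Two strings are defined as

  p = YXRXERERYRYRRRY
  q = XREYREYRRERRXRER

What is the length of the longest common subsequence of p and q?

10

Taking X at p[2]=q[1] → R at p[3]=q[2] → E at p[5]=q[3] → R at p[6]=q[5] → E at p[7]=q[6] → R at p[8]=q[9] → R at p[10]=q[11] → R at p[12]=q[12] → R at p[13]=q[14] → R at p[14]=q[16] gives a common subsequence of length 10. Since dp[15][16] = 10, nothing longer is possible.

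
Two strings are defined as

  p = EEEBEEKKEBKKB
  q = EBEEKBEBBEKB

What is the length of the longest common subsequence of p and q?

One common subsequence of length 9: E [3,1], B [4,2], E [5,3], E [6,4], K [7,5], E [9,7], B [10,9], K [12,11], B [13,12]. The LCS DP gives dp[13][12] = 9, so this is optimal.

9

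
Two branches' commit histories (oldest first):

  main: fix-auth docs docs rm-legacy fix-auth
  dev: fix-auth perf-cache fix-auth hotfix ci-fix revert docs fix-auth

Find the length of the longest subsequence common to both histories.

3

One common subsequence of length 3: fix-auth at main[1]=dev[3], docs at main[3]=dev[7], fix-auth at main[5]=dev[8]. Since dp[5][8] = 3, nothing longer is possible.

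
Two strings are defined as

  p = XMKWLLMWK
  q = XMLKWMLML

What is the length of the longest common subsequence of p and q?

Let dp[i][j] be the LCS length of the first i characters of p and the first j characters of q. dp[i][j] = dp[i-1][j-1]+1 when the i-th and j-th characters match, else max(dp[i-1][j], dp[i][j-1]).
    ·  X  M  L  K  W  M  L  M  L
 ·  0  0  0  0  0  0  0  0  0  0
 X  0  1  1  1  1  1  1  1  1  1
 M  0  1  2  2  2  2  2  2  2  2
 K  0  1  2  2  3  3  3  3  3  3
 W  0  1  2  2  3  4  4  4  4  4
 L  0  1  2  3  3  4  4  5  5  5
 L  0  1  2  3  3  4  4  5  5  6
 M  0  1  2  3  3  4  5  5  6  6
 W  0  1  2  3  3  4  5  5  6  6
 K  0  1  2  3  4  4  5  5  6  6
dp[9][9] = 6. One LCS (by backtracking along matches): XMKWLL.

6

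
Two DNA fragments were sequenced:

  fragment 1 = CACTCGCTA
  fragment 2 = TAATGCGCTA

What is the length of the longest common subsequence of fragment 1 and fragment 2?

7

Let dp[i][j] be the LCS length of the first i bases of fragment 1 and the first j bases of fragment 2. dp[i][j] = dp[i-1][j-1]+1 when the i-th and j-th bases match, else max(dp[i-1][j], dp[i][j-1]).
    ·  T  A  A  T  G  C  G  C  T  A
 ·  0  0  0  0  0  0  0  0  0  0  0
 C  0  0  0  0  0  0  1  1  1  1  1
 A  0  0  1  1  1  1  1  1  1  1  2
 C  0  0  1  1  1  1  2  2  2  2  2
 T  0  1  1  1  2  2  2  2  2  3  3
 C  0  1  1  1  2  2  3  3  3  3  3
 G  0  1  1  1  2  3  3  4  4  4  4
 C  0  1  1  1  2  3  4  4  5  5  5
 T  0  1  1  1  2  3  4  4  5  6  6
 A  0  1  2  2  2  3  4  4  5  6  7
dp[9][10] = 7. One LCS (by backtracking along matches): ATCGCTA.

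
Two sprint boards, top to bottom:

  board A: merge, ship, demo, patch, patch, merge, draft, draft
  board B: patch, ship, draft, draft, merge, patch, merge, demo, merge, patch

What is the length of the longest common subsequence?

3

One common subsequence of length 3: merge (board A #1, board B #7), demo (board A #3, board B #8), patch (board A #5, board B #10). dp[8][10] = 3 confirms this is the maximum.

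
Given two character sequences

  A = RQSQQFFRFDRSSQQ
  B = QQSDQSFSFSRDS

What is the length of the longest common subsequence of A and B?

Taking Q (A #2, B #2) → S (A #3, B #3) → Q (A #4, B #5) → F (A #6, B #7) → F (A #7, B #9) → R (A #8, B #11) → D (A #10, B #12) → S (A #13, B #13) gives a common subsequence of length 8. dp[15][13] = 8 confirms this is the maximum.

8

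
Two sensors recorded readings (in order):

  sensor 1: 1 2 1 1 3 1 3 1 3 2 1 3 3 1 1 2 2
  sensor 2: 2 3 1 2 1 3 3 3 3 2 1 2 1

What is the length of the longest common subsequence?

9

Pick 1 [1,3] → 2 [2,4] → 1 [3,5] → 3 [5,7] → 3 [7,8] → 3 [9,9] → 2 [10,10] → 1 [11,11] → 1 [15,13]; all 9 values appear in both, in order, and the DP table's final entry dp[17][13] is also 9, so no common subsequence is longer.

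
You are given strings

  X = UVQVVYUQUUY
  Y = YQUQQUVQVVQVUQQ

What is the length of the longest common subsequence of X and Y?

7

Pick U (X #1, Y #6), then V (X #2, Y #7), then Q (X #3, Y #8), then V (X #4, Y #10), then V (X #5, Y #12), then U (X #7, Y #13), then Q (X #8, Y #15); all 7 characters appear in both, in order. Since dp[11][15] = 7, nothing longer is possible.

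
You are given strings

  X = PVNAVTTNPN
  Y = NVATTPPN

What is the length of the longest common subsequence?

6

Pick V (X #2, Y #2), then A (X #4, Y #3), then T (X #6, Y #4), then T (X #7, Y #5), then P (X #9, Y #7), then N (X #10, Y #8); all 6 characters appear in both, in order. Since dp[10][8] = 6, nothing longer is possible.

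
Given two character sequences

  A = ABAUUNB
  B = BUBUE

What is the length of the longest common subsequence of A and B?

Let dp[i][j] be the LCS length of the first i characters of A and the first j characters of B. dp[i][j] = dp[i-1][j-1]+1 when the i-th and j-th characters match, else max(dp[i-1][j], dp[i][j-1]).
    ·  B  U  B  U  E
 ·  0  0  0  0  0  0
 A  0  0  0  0  0  0
 B  0  1  1  1  1  1
 A  0  1  1  1  1  1
 U  0  1  2  2  2  2
 U  0  1  2  2  3  3
 N  0  1  2  2  3  3
 B  0  1  2  3  3  3
dp[7][5] = 3. One LCS (by backtracking along matches): BUU.

3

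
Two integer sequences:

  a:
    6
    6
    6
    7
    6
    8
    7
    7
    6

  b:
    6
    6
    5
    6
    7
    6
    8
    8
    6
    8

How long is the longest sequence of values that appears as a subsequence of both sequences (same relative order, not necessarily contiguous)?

Pick 6 at a[1]=b[1], then 6 at a[2]=b[2], then 6 at a[3]=b[4], then 7 at a[4]=b[5], then 6 at a[5]=b[6], then 8 at a[6]=b[8], then 6 at a[9]=b[9]; all 7 values appear in both, in order. dp[9][10] = 7 confirms this is the maximum.

7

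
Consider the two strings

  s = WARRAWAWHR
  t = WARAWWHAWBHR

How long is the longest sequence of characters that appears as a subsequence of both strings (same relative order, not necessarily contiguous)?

Match W [1,1]; then A [2,2]; then R [4,3]; then A [5,4]; then W [6,6]; then A [7,8]; then W [8,9]; then H [9,11]; then R [10,12] — 9 characters in the same relative order in both. dp[10][12] = 9 confirms this is the maximum.

9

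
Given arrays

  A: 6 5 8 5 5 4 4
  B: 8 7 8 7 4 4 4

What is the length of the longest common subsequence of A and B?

3

Match 8 (A #3, B #3), 4 (A #6, B #6), 4 (A #7, B #7) — 3 values in the same relative order in both. Since dp[7][7] = 3, nothing longer is possible.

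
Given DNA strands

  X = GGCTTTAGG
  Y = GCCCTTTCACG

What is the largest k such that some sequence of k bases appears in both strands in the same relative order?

7

Let dp[i][j] be the LCS length of the first i bases of X and the first j bases of Y. dp[i][j] = dp[i-1][j-1]+1 when the i-th and j-th bases match, else max(dp[i-1][j], dp[i][j-1]).
    ·  G  C  C  C  T  T  T  C  A  C  G
 ·  0  0  0  0  0  0  0  0  0  0  0  0
 G  0  1  1  1  1  1  1  1  1  1  1  1
 G  0  1  1  1  1  1  1  1  1  1  1  2
 C  0  1  2  2  2  2  2  2  2  2  2  2
 T  0  1  2  2  2  3  3  3  3  3  3  3
 T  0  1  2  2  2  3  4  4  4  4  4  4
 T  0  1  2  2  2  3  4  5  5  5  5  5
 A  0  1  2  2  2  3  4  5  5  6  6  6
 G  0  1  2  2  2  3  4  5  5  6  6  7
 G  0  1  2  2  2  3  4  5  5  6  6  7
dp[9][11] = 7. One LCS (by backtracking along matches): GCTTTAG.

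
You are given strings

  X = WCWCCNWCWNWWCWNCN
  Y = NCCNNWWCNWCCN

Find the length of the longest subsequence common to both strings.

One common subsequence of length 10: C [2,2] → C [4,3] → N [6,5] → W [7,7] → C [8,8] → N [10,9] → W [12,10] → C [13,11] → C [16,12] → N [17,13]. dp[17][13] = 10 confirms this is the maximum.

10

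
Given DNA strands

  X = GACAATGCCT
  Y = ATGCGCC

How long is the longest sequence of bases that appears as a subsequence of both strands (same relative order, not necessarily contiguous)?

5

One common subsequence of length 5: G at X[1]=Y[3] → C at X[3]=Y[4] → G at X[7]=Y[5] → C at X[8]=Y[6] → C at X[9]=Y[7]. Since dp[10][7] = 5, nothing longer is possible.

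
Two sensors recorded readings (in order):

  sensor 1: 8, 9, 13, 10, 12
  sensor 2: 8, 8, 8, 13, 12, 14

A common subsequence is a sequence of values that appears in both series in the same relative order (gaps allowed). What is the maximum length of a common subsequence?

3

One common subsequence of length 3: 8 (sensor 1 #1, sensor 2 #3), then 13 (sensor 1 #3, sensor 2 #4), then 12 (sensor 1 #5, sensor 2 #5). The LCS DP gives dp[5][6] = 3, so this is optimal.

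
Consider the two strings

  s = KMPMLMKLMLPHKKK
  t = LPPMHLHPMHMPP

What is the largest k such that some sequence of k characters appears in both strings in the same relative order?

6

Match P at s[3]=t[3]; then M at s[4]=t[4]; then L at s[5]=t[6]; then M at s[6]=t[9]; then M at s[9]=t[11]; then P at s[11]=t[13] — 6 characters in the same relative order in both. dp[15][13] = 6 confirms this is the maximum.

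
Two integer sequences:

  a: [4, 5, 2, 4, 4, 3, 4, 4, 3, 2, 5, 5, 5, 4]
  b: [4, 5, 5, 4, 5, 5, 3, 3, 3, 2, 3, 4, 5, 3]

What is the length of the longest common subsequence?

7

Pick 4 at a[1]=b[1] → 5 at a[2]=b[3] → 4 at a[4]=b[4] → 3 at a[6]=b[8] → 3 at a[9]=b[9] → 2 at a[10]=b[10] → 5 at a[11]=b[13]; all 7 values appear in both, in order. The LCS DP gives dp[14][14] = 7, so this is optimal.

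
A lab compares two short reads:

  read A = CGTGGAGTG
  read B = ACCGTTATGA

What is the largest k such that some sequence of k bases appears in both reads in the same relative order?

Pick C [1,3], then G [2,4], then T [3,6], then A [6,7], then T [8,8], then G [9,9]; all 6 bases appear in both, in order, and the DP table's final entry dp[9][10] is also 6, so no common subsequence is longer.

6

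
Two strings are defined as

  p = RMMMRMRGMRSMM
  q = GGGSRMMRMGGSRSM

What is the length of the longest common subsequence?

Taking R at p[1]=q[5], then M at p[3]=q[6], then M at p[4]=q[7], then R at p[5]=q[8], then M at p[6]=q[9], then G at p[8]=q[11], then R at p[10]=q[13], then S at p[11]=q[14], then M at p[13]=q[15] gives a common subsequence of length 9. The LCS DP gives dp[13][15] = 9, so this is optimal.

9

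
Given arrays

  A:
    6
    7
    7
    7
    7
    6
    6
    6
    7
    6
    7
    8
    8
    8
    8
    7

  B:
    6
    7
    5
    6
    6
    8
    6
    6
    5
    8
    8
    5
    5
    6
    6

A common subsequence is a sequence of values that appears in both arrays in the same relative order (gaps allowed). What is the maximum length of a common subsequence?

8

Match 6 (A #1, B #1) → 7 (A #2, B #2) → 6 (A #6, B #4) → 6 (A #7, B #5) → 6 (A #8, B #7) → 6 (A #10, B #8) → 8 (A #12, B #10) → 8 (A #13, B #11) — 8 values in the same relative order in both, and the DP table's final entry dp[16][15] is also 8, so no common subsequence is longer.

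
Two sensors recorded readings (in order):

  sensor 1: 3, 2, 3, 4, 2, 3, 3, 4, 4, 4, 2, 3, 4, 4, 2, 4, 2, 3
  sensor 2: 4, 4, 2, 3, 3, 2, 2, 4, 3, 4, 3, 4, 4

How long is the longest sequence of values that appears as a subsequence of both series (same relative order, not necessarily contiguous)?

Taking 4 [4,2], 2 [5,3], 3 [6,4], 3 [7,5], 4 [8,8], 4 [10,10], 3 [12,11], 4 [14,12], 4 [16,13] gives a common subsequence of length 9, and the DP table's final entry dp[18][13] is also 9, so no common subsequence is longer.

9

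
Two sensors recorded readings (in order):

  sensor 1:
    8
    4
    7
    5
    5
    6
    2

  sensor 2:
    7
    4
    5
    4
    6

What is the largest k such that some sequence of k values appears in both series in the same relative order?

3

Taking 4 at sensor 1[2]=sensor 2[2], then 5 at sensor 1[4]=sensor 2[3], then 6 at sensor 1[6]=sensor 2[5] gives a common subsequence of length 3. Since dp[7][5] = 3, nothing longer is possible.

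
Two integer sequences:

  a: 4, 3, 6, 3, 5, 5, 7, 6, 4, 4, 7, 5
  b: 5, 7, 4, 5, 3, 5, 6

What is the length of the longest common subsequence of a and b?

4

Pick 4 at a[1]=b[3] → 3 at a[4]=b[5] → 5 at a[6]=b[6] → 6 at a[8]=b[7]; all 4 values appear in both, in order. The LCS DP gives dp[12][7] = 4, so this is optimal.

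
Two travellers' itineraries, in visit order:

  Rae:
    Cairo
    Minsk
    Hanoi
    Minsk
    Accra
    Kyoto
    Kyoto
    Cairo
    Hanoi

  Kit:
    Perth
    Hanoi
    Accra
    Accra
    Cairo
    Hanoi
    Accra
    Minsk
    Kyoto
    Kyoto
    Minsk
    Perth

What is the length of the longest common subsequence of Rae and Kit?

Match Cairo [1,5] → Hanoi [3,6] → Minsk [4,8] → Kyoto [6,9] → Kyoto [7,10] — 5 stops in the same relative order in both. dp[9][12] = 5 confirms this is the maximum.

5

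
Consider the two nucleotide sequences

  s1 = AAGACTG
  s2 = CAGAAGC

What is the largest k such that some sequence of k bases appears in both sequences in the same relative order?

4

Match A at s1[1]=s2[4], then A at s1[2]=s2[5], then G at s1[3]=s2[6], then C at s1[5]=s2[7] — 4 bases in the same relative order in both. Since dp[7][7] = 4, nothing longer is possible.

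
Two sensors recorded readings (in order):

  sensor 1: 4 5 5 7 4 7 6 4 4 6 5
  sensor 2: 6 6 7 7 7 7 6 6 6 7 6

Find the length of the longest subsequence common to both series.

4

Match 7 at sensor 1[4]=sensor 2[5]; then 7 at sensor 1[6]=sensor 2[6]; then 6 at sensor 1[7]=sensor 2[9]; then 6 at sensor 1[10]=sensor 2[11] — 4 values in the same relative order in both. Since dp[11][11] = 4, nothing longer is possible.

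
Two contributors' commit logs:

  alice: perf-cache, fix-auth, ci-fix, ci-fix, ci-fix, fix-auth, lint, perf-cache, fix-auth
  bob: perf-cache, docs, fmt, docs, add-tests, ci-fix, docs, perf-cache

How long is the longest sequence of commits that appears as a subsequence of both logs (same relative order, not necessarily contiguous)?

Pick perf-cache (alice #1, bob #1), ci-fix (alice #3, bob #6), perf-cache (alice #8, bob #8); all 3 commits appear in both, in order, and the DP table's final entry dp[9][8] is also 3, so no common subsequence is longer.

3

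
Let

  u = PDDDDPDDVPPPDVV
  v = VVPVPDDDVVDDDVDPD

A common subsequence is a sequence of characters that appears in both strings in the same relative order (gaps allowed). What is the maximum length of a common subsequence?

Pick P at u[1]=v[5]; then D at u[2]=v[6]; then D at u[3]=v[7]; then D at u[4]=v[8]; then D at u[5]=v[11]; then D at u[7]=v[12]; then D at u[8]=v[13]; then V at u[9]=v[14]; then P at u[12]=v[16]; then D at u[13]=v[17]; all 10 characters appear in both, in order, and the DP table's final entry dp[15][17] is also 10, so no common subsequence is longer.

10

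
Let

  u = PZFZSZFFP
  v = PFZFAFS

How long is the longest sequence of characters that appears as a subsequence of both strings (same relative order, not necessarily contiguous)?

Let dp[i][j] be the LCS length of the first i characters of u and the first j characters of v. dp[i][j] = dp[i-1][j-1]+1 when the i-th and j-th characters match, else max(dp[i-1][j], dp[i][j-1]).
    ·  P  F  Z  F  A  F  S
 ·  0  0  0  0  0  0  0  0
 P  0  1  1  1  1  1  1  1
 Z  0  1  1  2  2  2  2  2
 F  0  1  2  2  3  3  3  3
 Z  0  1  2  3  3  3  3  3
 S  0  1  2  3  3  3  3  4
 Z  0  1  2  3  3  3  3  4
 F  0  1  2  3  4  4  4  4
 F  0  1  2  3  4  4  5  5
 P  0  1  2  3  4  4  5  5
dp[9][7] = 5. One LCS (by backtracking along matches): PFZFF.

5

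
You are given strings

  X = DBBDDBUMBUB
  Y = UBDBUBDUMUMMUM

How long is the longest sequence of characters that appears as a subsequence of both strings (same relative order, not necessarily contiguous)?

Pick D (X #1, Y #3) → B (X #2, Y #4) → B (X #3, Y #6) → D (X #4, Y #7) → U (X #7, Y #10) → M (X #8, Y #12) → U (X #10, Y #13); all 7 characters appear in both, in order. dp[11][14] = 7 confirms this is the maximum.

7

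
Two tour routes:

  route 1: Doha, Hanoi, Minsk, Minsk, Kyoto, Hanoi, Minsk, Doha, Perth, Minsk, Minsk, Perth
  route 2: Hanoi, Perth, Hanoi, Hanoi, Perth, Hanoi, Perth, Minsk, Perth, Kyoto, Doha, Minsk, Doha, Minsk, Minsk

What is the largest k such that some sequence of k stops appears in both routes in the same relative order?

7

Match Hanoi at route 1[2]=route 2[6], then Minsk at route 1[3]=route 2[8], then Kyoto at route 1[5]=route 2[10], then Minsk at route 1[7]=route 2[12], then Doha at route 1[8]=route 2[13], then Minsk at route 1[10]=route 2[14], then Minsk at route 1[11]=route 2[15] — 7 stops in the same relative order in both, and the DP table's final entry dp[12][15] is also 7, so no common subsequence is longer.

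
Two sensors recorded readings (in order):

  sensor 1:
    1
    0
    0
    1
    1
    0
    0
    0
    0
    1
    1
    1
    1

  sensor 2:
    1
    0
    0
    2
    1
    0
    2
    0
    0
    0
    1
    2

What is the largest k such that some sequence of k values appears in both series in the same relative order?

9

Pick 1 at sensor 1[1]=sensor 2[1], 0 at sensor 1[2]=sensor 2[2], 0 at sensor 1[3]=sensor 2[3], 1 at sensor 1[5]=sensor 2[5], 0 at sensor 1[6]=sensor 2[6], 0 at sensor 1[7]=sensor 2[8], 0 at sensor 1[8]=sensor 2[9], 0 at sensor 1[9]=sensor 2[10], 1 at sensor 1[10]=sensor 2[11]; all 9 values appear in both, in order. Since dp[13][12] = 9, nothing longer is possible.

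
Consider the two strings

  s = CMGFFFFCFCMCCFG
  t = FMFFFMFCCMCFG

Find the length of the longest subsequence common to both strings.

11

One common subsequence of length 11: M (s #2, t #2), then F (s #4, t #3), then F (s #5, t #4), then F (s #6, t #5), then F (s #7, t #7), then C (s #8, t #8), then C (s #10, t #9), then M (s #11, t #10), then C (s #13, t #11), then F (s #14, t #12), then G (s #15, t #13). dp[15][13] = 11 confirms this is the maximum.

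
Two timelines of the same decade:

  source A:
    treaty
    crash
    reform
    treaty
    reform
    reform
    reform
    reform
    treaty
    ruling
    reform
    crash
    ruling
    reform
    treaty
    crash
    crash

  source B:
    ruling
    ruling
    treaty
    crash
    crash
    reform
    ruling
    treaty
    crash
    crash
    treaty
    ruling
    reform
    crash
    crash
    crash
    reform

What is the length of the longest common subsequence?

10

Pick treaty at source A[1]=source B[3], then crash at source A[2]=source B[5], then reform at source A[3]=source B[6], then treaty at source A[4]=source B[8], then treaty at source A[9]=source B[11], then ruling at source A[10]=source B[12], then reform at source A[11]=source B[13], then crash at source A[12]=source B[14], then crash at source A[16]=source B[15], then crash at source A[17]=source B[16]; all 10 events appear in both, in order. Since dp[17][17] = 10, nothing longer is possible.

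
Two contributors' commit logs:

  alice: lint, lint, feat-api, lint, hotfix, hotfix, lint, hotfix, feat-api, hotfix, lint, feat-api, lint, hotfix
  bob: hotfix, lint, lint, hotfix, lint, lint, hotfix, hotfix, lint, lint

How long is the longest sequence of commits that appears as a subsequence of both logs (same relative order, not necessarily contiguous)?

8

Pick lint at alice[1]=bob[2], lint at alice[2]=bob[3], lint at alice[4]=bob[5], lint at alice[7]=bob[6], hotfix at alice[8]=bob[7], hotfix at alice[10]=bob[8], lint at alice[11]=bob[9], lint at alice[13]=bob[10]; all 8 commits appear in both, in order, and the DP table's final entry dp[14][10] is also 8, so no common subsequence is longer.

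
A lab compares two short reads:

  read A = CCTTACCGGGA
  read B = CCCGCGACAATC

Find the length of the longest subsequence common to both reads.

One common subsequence of length 6: C at read A[1]=read B[1], C at read A[2]=read B[2], C at read A[6]=read B[3], C at read A[7]=read B[5], G at read A[8]=read B[6], A at read A[11]=read B[10]. The LCS DP gives dp[11][12] = 6, so this is optimal.

6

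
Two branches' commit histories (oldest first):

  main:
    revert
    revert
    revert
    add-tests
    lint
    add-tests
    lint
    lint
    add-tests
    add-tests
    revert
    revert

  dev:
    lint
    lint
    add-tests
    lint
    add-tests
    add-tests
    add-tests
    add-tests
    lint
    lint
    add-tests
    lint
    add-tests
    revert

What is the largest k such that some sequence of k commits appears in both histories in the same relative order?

Match add-tests at main[4]=dev[3]; then lint at main[5]=dev[4]; then add-tests at main[6]=dev[8]; then lint at main[7]=dev[9]; then lint at main[8]=dev[10]; then add-tests at main[9]=dev[11]; then add-tests at main[10]=dev[13]; then revert at main[12]=dev[14] — 8 commits in the same relative order in both, and the DP table's final entry dp[12][14] is also 8, so no common subsequence is longer.

8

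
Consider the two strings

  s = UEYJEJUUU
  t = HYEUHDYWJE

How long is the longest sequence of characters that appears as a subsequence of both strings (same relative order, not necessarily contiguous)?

One common subsequence of length 4: U at s[1]=t[4], Y at s[3]=t[7], J at s[4]=t[9], E at s[5]=t[10], and the DP table's final entry dp[9][10] is also 4, so no common subsequence is longer.

4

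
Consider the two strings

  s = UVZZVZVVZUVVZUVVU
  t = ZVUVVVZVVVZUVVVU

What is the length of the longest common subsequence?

12

One common subsequence of length 12: U (s #1, t #3); then V (s #2, t #6); then Z (s #4, t #7); then V (s #5, t #8); then V (s #7, t #9); then V (s #8, t #10); then Z (s #9, t #11); then U (s #10, t #12); then V (s #12, t #13); then V (s #15, t #14); then V (s #16, t #15); then U (s #17, t #16). The LCS DP gives dp[17][16] = 12, so this is optimal.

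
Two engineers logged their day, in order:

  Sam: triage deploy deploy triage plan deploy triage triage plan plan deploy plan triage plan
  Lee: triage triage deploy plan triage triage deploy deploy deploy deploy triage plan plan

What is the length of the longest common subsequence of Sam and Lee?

Match triage at Sam[1]=Lee[2]; then deploy at Sam[3]=Lee[3]; then plan at Sam[5]=Lee[4]; then triage at Sam[7]=Lee[5]; then triage at Sam[8]=Lee[6]; then deploy at Sam[11]=Lee[10]; then plan at Sam[12]=Lee[12]; then plan at Sam[14]=Lee[13] — 8 tasks in the same relative order in both. Since dp[14][13] = 8, nothing longer is possible.

8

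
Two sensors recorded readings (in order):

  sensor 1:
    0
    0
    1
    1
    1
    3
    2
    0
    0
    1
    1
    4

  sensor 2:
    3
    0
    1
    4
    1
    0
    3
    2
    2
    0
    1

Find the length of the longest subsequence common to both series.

7

Pick 0 [2,2]; then 1 [3,3]; then 1 [4,5]; then 3 [6,7]; then 2 [7,9]; then 0 [9,10]; then 1 [11,11]; all 7 values appear in both, in order. Since dp[12][11] = 7, nothing longer is possible.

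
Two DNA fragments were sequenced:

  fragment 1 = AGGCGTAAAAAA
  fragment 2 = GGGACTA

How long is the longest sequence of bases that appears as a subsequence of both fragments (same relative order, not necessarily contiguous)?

Let dp[i][j] be the LCS length of the first i bases of fragment 1 and the first j bases of fragment 2. dp[i][j] = dp[i-1][j-1]+1 when the i-th and j-th bases match, else max(dp[i-1][j], dp[i][j-1]).
    ·  G  G  G  A  C  T  A
 ·  0  0  0  0  0  0  0  0
 A  0  0  0  0  1  1  1  1
 G  0  1  1  1  1  1  1  1
 G  0  1  2  2  2  2  2  2
 C  0  1  2  2  2  3  3  3
 G  0  1  2  3  3  3  3  3
 T  0  1  2  3  3  3  4  4
 A  0  1  2  3  4  4  4  5
 A  0  1  2  3  4  4  4  5
 A  0  1  2  3  4  4  4  5
 A  0  1  2  3  4  4  4  5
 A  0  1  2  3  4  4  4  5
 A  0  1  2  3  4  4  4  5
dp[12][7] = 5. One LCS (by backtracking along matches): GGCTA.

5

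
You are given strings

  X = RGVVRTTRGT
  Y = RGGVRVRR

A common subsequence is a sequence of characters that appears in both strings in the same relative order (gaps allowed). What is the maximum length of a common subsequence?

6

One common subsequence of length 6: R [1,1], G [2,3], V [3,4], V [4,6], R [5,7], R [8,8]. The LCS DP gives dp[10][8] = 6, so this is optimal.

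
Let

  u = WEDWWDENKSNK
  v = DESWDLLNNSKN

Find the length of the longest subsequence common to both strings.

Pick E [2,2], then W [5,4], then D [6,5], then N [8,9], then K [9,11], then N [11,12]; all 6 characters appear in both, in order, and the DP table's final entry dp[12][12] is also 6, so no common subsequence is longer.

6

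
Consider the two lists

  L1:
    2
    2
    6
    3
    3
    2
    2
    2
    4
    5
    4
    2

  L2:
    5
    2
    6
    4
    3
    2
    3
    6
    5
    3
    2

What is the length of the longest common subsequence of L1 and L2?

Let dp[i][j] be the LCS length of the first i values of L1 and the first j values of L2. dp[i][j] = dp[i-1][j-1]+1 when the i-th and j-th values match, else max(dp[i-1][j], dp[i][j-1]).
    ·  5  2  6  4  3  2  3  6  5  3  2
 ·  0  0  0  0  0  0  0  0  0  0  0  0
 2  0  0  1  1  1  1  1  1  1  1  1  1
 2  0  0  1  1  1  1  2  2  2  2  2  2
 6  0  0  1  2  2  2  2  2  3  3  3  3
 3  0  0  1  2  2  3  3  3  3  3  4  4
 3  0  0  1  2  2  3  3  4  4  4  4  4
 2  0  0  1  2  2  3  4  4  4  4  4  5
 2  0  0  1  2  2  3  4  4  4  4  4  5
 2  0  0  1  2  2  3  4  4  4  4  4  5
 4  0  0  1  2  3  3  4  4  4  4  4  5
 5  0  1  1  2  3  3  4  4  4  5  5  5
 4  0  1  1  2  3  3  4  4  4  5  5  5
 2  0  1  2  2  3  3  4  4  4  5  5  6
dp[12][11] = 6. One LCS (by backtracking along matches): 2, 6, 3, 3, 5, 2.

6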